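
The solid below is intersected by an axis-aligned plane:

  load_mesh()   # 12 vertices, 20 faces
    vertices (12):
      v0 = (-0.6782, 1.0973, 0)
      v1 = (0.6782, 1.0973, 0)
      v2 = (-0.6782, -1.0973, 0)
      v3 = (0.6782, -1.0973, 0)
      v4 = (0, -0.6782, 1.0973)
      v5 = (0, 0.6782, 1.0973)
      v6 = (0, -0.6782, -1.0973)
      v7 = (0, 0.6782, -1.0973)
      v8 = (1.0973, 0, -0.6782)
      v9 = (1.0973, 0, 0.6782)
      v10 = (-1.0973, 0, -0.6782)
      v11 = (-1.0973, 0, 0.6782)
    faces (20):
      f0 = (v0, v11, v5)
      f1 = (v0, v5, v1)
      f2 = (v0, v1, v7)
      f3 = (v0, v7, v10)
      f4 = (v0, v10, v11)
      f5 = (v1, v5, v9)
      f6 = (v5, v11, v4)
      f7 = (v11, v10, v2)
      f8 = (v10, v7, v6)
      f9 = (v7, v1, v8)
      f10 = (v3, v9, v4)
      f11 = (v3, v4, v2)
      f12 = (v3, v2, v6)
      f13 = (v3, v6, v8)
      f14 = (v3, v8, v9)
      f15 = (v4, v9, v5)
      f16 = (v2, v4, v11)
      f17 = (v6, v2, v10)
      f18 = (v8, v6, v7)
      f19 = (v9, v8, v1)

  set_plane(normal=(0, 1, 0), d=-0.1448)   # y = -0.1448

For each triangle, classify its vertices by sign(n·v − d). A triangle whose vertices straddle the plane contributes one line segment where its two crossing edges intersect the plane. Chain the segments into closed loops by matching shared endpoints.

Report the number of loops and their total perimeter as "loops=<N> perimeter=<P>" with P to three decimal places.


Straddling triangles (10 of 20):
  (v5,v11,v4) [++-] → (-0.863019, -0.1448, 0.767681)–(0, -0.1448, 1.0973)  len=0.9238
  (v11,v10,v2) [++-] → (-1.042, -0.1448, -0.588705)–(-1.042, -0.1448, 0.588705)  len=1.1774
  (v10,v7,v6) [++-] → (0, -0.1448, -1.0973)–(-0.863019, -0.1448, -0.767681)  len=0.9238
  (v3,v9,v4) [-+-] → (1.042, -0.1448, 0.588705)–(0.863019, -0.1448, 0.767681)  len=0.2531
  (v3,v6,v8) [--+] → (0.863019, -0.1448, -0.767681)–(1.042, -0.1448, -0.588705)  len=0.2531
  (v3,v8,v9) [-++] → (1.042, -0.1448, -0.588705)–(1.042, -0.1448, 0.588705)  len=1.1774
  (v4,v9,v5) [-++] → (0.863019, -0.1448, 0.767681)–(0, -0.1448, 1.0973)  len=0.9238
  (v2,v4,v11) [--+] → (-0.863019, -0.1448, 0.767681)–(-1.042, -0.1448, 0.588705)  len=0.2531
  (v6,v2,v10) [--+] → (-1.042, -0.1448, -0.588705)–(-0.863019, -0.1448, -0.767681)  len=0.2531
  (v8,v6,v7) [+-+] → (0.863019, -0.1448, -0.767681)–(0, -0.1448, -1.0973)  len=0.9238

Chained into 1 loop(s):
  loop 1: 10 segments, perimeter = 7.0626
Total perimeter = 7.063

loops=1 perimeter=7.063


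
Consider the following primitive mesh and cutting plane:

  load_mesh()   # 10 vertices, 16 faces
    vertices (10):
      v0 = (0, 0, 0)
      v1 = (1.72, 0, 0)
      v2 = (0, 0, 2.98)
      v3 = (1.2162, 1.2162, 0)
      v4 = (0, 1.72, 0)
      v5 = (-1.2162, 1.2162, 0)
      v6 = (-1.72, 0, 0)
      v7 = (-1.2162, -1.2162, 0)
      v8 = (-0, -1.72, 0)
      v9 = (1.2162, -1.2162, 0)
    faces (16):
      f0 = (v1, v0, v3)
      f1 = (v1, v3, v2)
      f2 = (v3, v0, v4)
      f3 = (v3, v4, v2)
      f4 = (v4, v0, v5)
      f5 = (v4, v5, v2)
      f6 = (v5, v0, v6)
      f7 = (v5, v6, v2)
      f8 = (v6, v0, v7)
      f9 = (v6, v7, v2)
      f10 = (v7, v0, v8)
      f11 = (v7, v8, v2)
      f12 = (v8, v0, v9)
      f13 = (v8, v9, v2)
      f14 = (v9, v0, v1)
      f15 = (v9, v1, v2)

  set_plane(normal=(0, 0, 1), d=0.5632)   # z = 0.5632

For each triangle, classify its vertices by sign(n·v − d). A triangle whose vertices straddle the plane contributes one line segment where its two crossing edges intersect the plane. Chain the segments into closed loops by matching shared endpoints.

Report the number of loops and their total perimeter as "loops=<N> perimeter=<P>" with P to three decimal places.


loops=1 perimeter=8.541

Straddling triangles (8 of 16):
  (v1,v3,v2) [--+] → (0.986346, 0.986346, 0.5632)–(1.39493, 0, 0.5632)  len=1.0676
  (v3,v4,v2) [--+] → (0, 1.39493, 0.5632)–(0.986346, 0.986346, 0.5632)  len=1.0676
  (v4,v5,v2) [--+] → (-0.986346, 0.986346, 0.5632)–(0, 1.39493, 0.5632)  len=1.0676
  (v5,v6,v2) [--+] → (-1.39493, 0, 0.5632)–(-0.986346, 0.986346, 0.5632)  len=1.0676
  (v6,v7,v2) [--+] → (-0.986346, -0.986346, 0.5632)–(-1.39493, 0, 0.5632)  len=1.0676
  (v7,v8,v2) [--+] → (0, -1.39493, 0.5632)–(-0.986346, -0.986346, 0.5632)  len=1.0676
  (v8,v9,v2) [--+] → (0.986346, -0.986346, 0.5632)–(0, -1.39493, 0.5632)  len=1.0676
  (v9,v1,v2) [--+] → (1.39493, 0, 0.5632)–(0.986346, -0.986346, 0.5632)  len=1.0676

Chained into 1 loop(s):
  loop 1: 8 segments, perimeter = 8.5410
Total perimeter = 8.541


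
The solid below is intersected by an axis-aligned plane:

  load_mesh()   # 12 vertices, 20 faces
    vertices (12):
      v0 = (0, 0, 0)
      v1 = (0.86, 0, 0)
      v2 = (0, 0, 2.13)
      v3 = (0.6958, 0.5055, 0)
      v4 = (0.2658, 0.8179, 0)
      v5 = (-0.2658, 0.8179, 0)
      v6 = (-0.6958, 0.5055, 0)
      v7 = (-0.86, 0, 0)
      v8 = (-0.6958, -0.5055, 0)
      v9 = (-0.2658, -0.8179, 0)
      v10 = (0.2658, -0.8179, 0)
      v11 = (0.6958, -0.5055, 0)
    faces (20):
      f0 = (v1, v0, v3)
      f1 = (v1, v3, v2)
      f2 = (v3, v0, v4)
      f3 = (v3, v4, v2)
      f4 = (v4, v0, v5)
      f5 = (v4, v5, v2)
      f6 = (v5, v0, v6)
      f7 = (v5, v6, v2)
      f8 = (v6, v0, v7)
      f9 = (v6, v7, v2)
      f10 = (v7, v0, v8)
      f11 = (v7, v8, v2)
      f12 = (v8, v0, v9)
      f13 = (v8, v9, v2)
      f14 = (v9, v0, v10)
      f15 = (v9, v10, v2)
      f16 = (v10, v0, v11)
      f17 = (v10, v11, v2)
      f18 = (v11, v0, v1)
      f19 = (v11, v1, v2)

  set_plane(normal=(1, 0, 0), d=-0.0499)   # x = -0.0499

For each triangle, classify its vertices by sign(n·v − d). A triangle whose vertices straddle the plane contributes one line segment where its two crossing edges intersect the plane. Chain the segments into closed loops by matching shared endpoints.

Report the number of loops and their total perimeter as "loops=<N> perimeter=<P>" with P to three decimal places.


Straddling triangles (12 of 20):
  (v4,v0,v5) [++-] → (-0.0499, 0.153549, 0)–(-0.0499, 0.8179, 0)  len=0.6644
  (v4,v5,v2) [+-+] → (-0.0499, 0.8179, 0)–(-0.0499, 0.153549, 1.73012)  len=1.8533
  (v5,v0,v6) [-+-] → (-0.0499, 0.153549, 0)–(-0.0499, 0.0362524, 0)  len=0.1173
  (v5,v6,v2) [--+] → (-0.0499, 0.0362524, 1.97724)–(-0.0499, 0.153549, 1.73012)  len=0.2735
  (v6,v0,v7) [-+-] → (-0.0499, 0.0362524, 0)–(-0.0499, 0, 0)  len=0.0363
  (v6,v7,v2) [--+] → (-0.0499, 0, 2.00641)–(-0.0499, 0.0362524, 1.97724)  len=0.0465
  (v7,v0,v8) [-+-] → (-0.0499, 0, 0)–(-0.0499, -0.0362524, 0)  len=0.0363
  (v7,v8,v2) [--+] → (-0.0499, -0.0362524, 1.97724)–(-0.0499, 0, 2.00641)  len=0.0465
  (v8,v0,v9) [-+-] → (-0.0499, -0.0362524, 0)–(-0.0499, -0.153549, 0)  len=0.1173
  (v8,v9,v2) [--+] → (-0.0499, -0.153549, 1.73012)–(-0.0499, -0.0362524, 1.97724)  len=0.2735
  (v9,v0,v10) [-++] → (-0.0499, -0.153549, 0)–(-0.0499, -0.8179, 0)  len=0.6644
  (v9,v10,v2) [-++] → (-0.0499, -0.8179, 0)–(-0.0499, -0.153549, 1.73012)  len=1.8533

Chained into 1 loop(s):
  loop 1: 12 segments, perimeter = 5.9825
Total perimeter = 5.983

loops=1 perimeter=5.983


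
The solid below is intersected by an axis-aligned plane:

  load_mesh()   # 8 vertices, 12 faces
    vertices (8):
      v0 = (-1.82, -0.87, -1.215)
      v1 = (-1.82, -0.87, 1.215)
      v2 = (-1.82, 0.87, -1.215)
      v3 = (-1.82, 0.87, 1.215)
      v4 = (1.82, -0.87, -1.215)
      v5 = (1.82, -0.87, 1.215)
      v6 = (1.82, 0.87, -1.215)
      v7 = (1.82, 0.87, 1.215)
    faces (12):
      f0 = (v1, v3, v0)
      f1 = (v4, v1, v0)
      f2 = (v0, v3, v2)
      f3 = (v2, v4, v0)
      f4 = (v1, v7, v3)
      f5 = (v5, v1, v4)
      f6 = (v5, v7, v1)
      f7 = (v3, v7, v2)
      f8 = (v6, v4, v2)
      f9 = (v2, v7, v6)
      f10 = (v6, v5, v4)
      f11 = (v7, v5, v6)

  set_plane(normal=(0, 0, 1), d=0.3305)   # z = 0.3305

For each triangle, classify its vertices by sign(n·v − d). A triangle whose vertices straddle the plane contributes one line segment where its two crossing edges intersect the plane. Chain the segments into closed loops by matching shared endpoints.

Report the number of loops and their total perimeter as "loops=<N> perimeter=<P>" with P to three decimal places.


Straddling triangles (8 of 12):
  (v1,v3,v0) [++-] → (-1.82, 0.236654, 0.3305)–(-1.82, -0.87, 0.3305)  len=1.1067
  (v4,v1,v0) [-+-] → (-0.49507, -0.87, 0.3305)–(-1.82, -0.87, 0.3305)  len=1.3249
  (v0,v3,v2) [-+-] → (-1.82, 0.236654, 0.3305)–(-1.82, 0.87, 0.3305)  len=0.6333
  (v5,v1,v4) [++-] → (-0.49507, -0.87, 0.3305)–(1.82, -0.87, 0.3305)  len=2.3151
  (v3,v7,v2) [++-] → (0.49507, 0.87, 0.3305)–(-1.82, 0.87, 0.3305)  len=2.3151
  (v2,v7,v6) [-+-] → (0.49507, 0.87, 0.3305)–(1.82, 0.87, 0.3305)  len=1.3249
  (v6,v5,v4) [-+-] → (1.82, -0.236654, 0.3305)–(1.82, -0.87, 0.3305)  len=0.6333
  (v7,v5,v6) [++-] → (1.82, -0.236654, 0.3305)–(1.82, 0.87, 0.3305)  len=1.1067

Chained into 1 loop(s):
  loop 1: 8 segments, perimeter = 10.7600
Total perimeter = 10.760

loops=1 perimeter=10.760


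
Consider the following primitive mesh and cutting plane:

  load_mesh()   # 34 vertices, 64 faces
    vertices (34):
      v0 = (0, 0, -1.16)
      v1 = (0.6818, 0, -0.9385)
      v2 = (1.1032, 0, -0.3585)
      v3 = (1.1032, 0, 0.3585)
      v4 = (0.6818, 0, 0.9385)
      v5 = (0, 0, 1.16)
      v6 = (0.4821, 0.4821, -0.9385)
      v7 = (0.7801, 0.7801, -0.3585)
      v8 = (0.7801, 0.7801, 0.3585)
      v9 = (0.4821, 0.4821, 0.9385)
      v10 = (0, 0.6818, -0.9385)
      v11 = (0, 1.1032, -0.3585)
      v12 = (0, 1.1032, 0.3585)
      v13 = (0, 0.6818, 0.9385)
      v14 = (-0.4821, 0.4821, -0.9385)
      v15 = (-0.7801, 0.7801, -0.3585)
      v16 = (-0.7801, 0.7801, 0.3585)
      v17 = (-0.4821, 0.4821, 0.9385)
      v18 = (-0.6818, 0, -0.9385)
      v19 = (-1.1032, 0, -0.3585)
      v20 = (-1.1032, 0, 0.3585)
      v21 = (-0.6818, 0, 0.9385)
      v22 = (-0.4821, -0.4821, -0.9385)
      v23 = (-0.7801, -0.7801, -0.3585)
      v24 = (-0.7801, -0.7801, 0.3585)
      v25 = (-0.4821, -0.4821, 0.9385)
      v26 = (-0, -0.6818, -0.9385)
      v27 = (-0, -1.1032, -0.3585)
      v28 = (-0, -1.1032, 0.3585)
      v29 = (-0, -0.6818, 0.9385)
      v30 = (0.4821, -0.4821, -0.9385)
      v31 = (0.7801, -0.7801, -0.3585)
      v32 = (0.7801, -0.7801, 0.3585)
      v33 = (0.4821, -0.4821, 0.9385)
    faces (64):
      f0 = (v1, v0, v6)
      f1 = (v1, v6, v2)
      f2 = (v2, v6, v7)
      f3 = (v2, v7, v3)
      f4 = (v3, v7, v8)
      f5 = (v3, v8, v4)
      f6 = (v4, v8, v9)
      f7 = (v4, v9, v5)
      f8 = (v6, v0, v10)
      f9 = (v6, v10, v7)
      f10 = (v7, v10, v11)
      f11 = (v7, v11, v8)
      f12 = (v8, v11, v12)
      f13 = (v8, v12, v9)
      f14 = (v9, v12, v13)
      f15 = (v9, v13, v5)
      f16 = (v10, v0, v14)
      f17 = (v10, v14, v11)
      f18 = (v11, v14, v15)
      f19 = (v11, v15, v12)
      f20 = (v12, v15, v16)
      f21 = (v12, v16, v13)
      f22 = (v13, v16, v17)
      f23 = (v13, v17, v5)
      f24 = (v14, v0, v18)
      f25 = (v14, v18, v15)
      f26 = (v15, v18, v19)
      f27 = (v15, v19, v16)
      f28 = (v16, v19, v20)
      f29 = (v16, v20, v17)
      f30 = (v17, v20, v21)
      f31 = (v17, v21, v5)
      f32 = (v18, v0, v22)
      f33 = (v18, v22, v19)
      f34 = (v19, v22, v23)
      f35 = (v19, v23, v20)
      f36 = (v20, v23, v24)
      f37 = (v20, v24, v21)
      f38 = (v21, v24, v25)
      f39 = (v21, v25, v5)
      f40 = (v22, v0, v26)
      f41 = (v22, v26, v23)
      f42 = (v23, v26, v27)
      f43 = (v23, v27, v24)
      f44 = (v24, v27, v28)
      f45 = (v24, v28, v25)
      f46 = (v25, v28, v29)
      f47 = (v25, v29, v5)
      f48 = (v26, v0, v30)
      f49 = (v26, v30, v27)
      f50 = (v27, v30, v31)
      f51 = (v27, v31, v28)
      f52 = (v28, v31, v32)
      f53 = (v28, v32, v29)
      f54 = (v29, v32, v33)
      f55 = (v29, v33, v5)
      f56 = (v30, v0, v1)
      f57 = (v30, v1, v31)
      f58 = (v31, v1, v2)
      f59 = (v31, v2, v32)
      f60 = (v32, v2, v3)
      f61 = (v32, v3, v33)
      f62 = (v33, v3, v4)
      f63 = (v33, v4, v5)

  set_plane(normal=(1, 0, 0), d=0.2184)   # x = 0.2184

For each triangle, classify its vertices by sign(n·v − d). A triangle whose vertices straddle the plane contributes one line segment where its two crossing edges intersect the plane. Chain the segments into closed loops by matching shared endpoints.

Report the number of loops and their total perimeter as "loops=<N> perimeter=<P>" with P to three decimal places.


loops=1 perimeter=6.752

Straddling triangles (20 of 64):
  (v1,v0,v6) [+-+] → (0.2184, 0, -1.08905)–(0.2184, 0.2184, -1.05966)  len=0.2204
  (v4,v9,v5) [++-] → (0.2184, 0.2184, 1.05966)–(0.2184, 0, 1.08905)  len=0.2204
  (v6,v0,v10) [+--] → (0.2184, 0.2184, -1.05966)–(0.2184, 0.591332, -0.9385)  len=0.3921
  (v6,v10,v7) [+-+] → (0.2184, 0.591332, -0.9385)–(0.2184, 0.70932, -0.776121)  len=0.2007
  (v7,v10,v11) [+--] → (0.2184, 0.70932, -0.776121)–(0.2184, 1.01274, -0.3585)  len=0.5162
  (v7,v11,v8) [+-+] → (0.2184, 1.01274, -0.3585)–(0.2184, 1.01274, -0.157766)  len=0.2007
  (v8,v11,v12) [+--] → (0.2184, 1.01274, -0.157766)–(0.2184, 1.01274, 0.3585)  len=0.5163
  (v8,v12,v9) [+-+] → (0.2184, 1.01274, 0.3585)–(0.2184, 0.82183, 0.62125)  len=0.3248
  (v9,v12,v13) [+--] → (0.2184, 0.82183, 0.62125)–(0.2184, 0.591332, 0.9385)  len=0.3921
  (v9,v13,v5) [+--] → (0.2184, 0.591332, 0.9385)–(0.2184, 0.2184, 1.05966)  len=0.3921
  (v26,v0,v30) [--+] → (0.2184, -0.2184, -1.05966)–(0.2184, -0.591332, -0.9385)  len=0.3921
  (v26,v30,v27) [-+-] → (0.2184, -0.591332, -0.9385)–(0.2184, -0.82183, -0.62125)  len=0.3921
  (v27,v30,v31) [-++] → (0.2184, -0.82183, -0.62125)–(0.2184, -1.01274, -0.3585)  len=0.3248
  (v27,v31,v28) [-+-] → (0.2184, -1.01274, -0.3585)–(0.2184, -1.01274, 0.157766)  len=0.5163
  (v28,v31,v32) [-++] → (0.2184, -1.01274, 0.157766)–(0.2184, -1.01274, 0.3585)  len=0.2007
  (v28,v32,v29) [-+-] → (0.2184, -1.01274, 0.3585)–(0.2184, -0.70932, 0.776121)  len=0.5162
  (v29,v32,v33) [-++] → (0.2184, -0.70932, 0.776121)–(0.2184, -0.591332, 0.9385)  len=0.2007
  (v29,v33,v5) [-+-] → (0.2184, -0.591332, 0.9385)–(0.2184, -0.2184, 1.05966)  len=0.3921
  (v30,v0,v1) [+-+] → (0.2184, -0.2184, -1.05966)–(0.2184, 0, -1.08905)  len=0.2204
  (v33,v4,v5) [++-] → (0.2184, 0, 1.08905)–(0.2184, -0.2184, 1.05966)  len=0.2204

Chained into 1 loop(s):
  loop 1: 20 segments, perimeter = 6.7517
Total perimeter = 6.752


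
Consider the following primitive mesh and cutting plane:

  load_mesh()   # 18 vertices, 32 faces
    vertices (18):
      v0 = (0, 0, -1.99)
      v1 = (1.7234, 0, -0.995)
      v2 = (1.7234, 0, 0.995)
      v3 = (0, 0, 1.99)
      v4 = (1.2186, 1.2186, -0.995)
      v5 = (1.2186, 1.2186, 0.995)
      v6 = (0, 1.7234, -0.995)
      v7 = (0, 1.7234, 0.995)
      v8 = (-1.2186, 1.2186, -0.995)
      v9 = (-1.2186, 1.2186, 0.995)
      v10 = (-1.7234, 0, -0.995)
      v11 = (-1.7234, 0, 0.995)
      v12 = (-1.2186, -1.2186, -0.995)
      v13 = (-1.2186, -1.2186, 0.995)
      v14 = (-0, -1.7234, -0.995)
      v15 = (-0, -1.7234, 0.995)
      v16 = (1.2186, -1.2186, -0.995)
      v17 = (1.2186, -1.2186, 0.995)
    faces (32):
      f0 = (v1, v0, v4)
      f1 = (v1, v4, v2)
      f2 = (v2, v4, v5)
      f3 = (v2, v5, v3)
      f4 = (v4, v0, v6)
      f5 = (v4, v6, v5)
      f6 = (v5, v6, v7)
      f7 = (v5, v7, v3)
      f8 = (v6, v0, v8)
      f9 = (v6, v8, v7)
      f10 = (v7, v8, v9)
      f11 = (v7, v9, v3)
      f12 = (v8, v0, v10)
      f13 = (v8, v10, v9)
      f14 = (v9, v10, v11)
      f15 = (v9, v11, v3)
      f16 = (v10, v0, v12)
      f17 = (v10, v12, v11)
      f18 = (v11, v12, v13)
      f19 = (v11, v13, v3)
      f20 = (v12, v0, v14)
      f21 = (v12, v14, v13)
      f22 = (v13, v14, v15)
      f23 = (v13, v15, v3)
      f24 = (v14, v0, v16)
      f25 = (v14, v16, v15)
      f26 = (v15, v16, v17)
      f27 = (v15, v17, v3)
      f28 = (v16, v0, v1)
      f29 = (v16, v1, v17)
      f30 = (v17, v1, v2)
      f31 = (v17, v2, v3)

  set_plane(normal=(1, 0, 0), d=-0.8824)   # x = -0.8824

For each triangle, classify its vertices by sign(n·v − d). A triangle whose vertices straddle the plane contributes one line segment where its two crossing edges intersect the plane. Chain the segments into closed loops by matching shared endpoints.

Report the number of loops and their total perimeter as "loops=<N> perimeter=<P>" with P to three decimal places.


Straddling triangles (12 of 32):
  (v6,v0,v8) [++-] → (-0.8824, 0.8824, -1.26951)–(-0.8824, 1.35787, -0.995)  len=0.5490
  (v6,v8,v7) [+-+] → (-0.8824, 1.35787, -0.995)–(-0.8824, 1.35787, -0.445978)  len=0.5490
  (v7,v8,v9) [+--] → (-0.8824, 1.35787, -0.445978)–(-0.8824, 1.35787, 0.995)  len=1.4410
  (v7,v9,v3) [+-+] → (-0.8824, 1.35787, 0.995)–(-0.8824, 0.8824, 1.26951)  len=0.5490
  (v8,v0,v10) [-+-] → (-0.8824, 0.8824, -1.26951)–(-0.8824, 0, -1.48055)  len=0.9073
  (v9,v11,v3) [--+] → (-0.8824, 0, 1.48055)–(-0.8824, 0.8824, 1.26951)  len=0.9073
  (v10,v0,v12) [-+-] → (-0.8824, 0, -1.48055)–(-0.8824, -0.8824, -1.26951)  len=0.9073
  (v11,v13,v3) [--+] → (-0.8824, -0.8824, 1.26951)–(-0.8824, 0, 1.48055)  len=0.9073
  (v12,v0,v14) [-++] → (-0.8824, -0.8824, -1.26951)–(-0.8824, -1.35787, -0.995)  len=0.5490
  (v12,v14,v13) [-+-] → (-0.8824, -1.35787, -0.995)–(-0.8824, -1.35787, 0.445978)  len=1.4410
  (v13,v14,v15) [-++] → (-0.8824, -1.35787, 0.445978)–(-0.8824, -1.35787, 0.995)  len=0.5490
  (v13,v15,v3) [-++] → (-0.8824, -1.35787, 0.995)–(-0.8824, -0.8824, 1.26951)  len=0.5490

Chained into 1 loop(s):
  loop 1: 12 segments, perimeter = 9.8052
Total perimeter = 9.805

loops=1 perimeter=9.805


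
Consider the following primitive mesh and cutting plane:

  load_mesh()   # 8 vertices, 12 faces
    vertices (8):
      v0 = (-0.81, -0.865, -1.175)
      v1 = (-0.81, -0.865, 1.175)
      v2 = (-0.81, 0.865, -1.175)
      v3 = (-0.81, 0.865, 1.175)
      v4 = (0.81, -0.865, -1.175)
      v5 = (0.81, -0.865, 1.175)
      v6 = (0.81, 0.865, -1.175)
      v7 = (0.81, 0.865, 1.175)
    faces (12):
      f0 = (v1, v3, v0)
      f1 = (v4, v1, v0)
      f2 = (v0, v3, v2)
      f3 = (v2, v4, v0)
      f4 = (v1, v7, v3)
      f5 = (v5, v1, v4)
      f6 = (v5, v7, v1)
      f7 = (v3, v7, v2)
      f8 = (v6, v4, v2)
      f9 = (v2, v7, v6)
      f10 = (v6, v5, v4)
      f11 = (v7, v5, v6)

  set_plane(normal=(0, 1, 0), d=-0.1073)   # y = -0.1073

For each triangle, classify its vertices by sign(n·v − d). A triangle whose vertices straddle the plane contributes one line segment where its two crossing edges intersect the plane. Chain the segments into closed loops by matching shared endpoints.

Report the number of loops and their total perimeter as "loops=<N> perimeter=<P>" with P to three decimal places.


loops=1 perimeter=7.940

Straddling triangles (8 of 12):
  (v1,v3,v0) [-+-] → (-0.81, -0.1073, 1.175)–(-0.81, -0.1073, -0.145754)  len=1.3208
  (v0,v3,v2) [-++] → (-0.81, -0.1073, -0.145754)–(-0.81, -0.1073, -1.175)  len=1.0292
  (v2,v4,v0) [+--] → (0.100477, -0.1073, -1.175)–(-0.81, -0.1073, -1.175)  len=0.9105
  (v1,v7,v3) [-++] → (-0.100477, -0.1073, 1.175)–(-0.81, -0.1073, 1.175)  len=0.7095
  (v5,v7,v1) [-+-] → (0.81, -0.1073, 1.175)–(-0.100477, -0.1073, 1.175)  len=0.9105
  (v6,v4,v2) [+-+] → (0.81, -0.1073, -1.175)–(0.100477, -0.1073, -1.175)  len=0.7095
  (v6,v5,v4) [+--] → (0.81, -0.1073, 0.145754)–(0.81, -0.1073, -1.175)  len=1.3208
  (v7,v5,v6) [+-+] → (0.81, -0.1073, 1.175)–(0.81, -0.1073, 0.145754)  len=1.0292

Chained into 1 loop(s):
  loop 1: 8 segments, perimeter = 7.9400
Total perimeter = 7.940


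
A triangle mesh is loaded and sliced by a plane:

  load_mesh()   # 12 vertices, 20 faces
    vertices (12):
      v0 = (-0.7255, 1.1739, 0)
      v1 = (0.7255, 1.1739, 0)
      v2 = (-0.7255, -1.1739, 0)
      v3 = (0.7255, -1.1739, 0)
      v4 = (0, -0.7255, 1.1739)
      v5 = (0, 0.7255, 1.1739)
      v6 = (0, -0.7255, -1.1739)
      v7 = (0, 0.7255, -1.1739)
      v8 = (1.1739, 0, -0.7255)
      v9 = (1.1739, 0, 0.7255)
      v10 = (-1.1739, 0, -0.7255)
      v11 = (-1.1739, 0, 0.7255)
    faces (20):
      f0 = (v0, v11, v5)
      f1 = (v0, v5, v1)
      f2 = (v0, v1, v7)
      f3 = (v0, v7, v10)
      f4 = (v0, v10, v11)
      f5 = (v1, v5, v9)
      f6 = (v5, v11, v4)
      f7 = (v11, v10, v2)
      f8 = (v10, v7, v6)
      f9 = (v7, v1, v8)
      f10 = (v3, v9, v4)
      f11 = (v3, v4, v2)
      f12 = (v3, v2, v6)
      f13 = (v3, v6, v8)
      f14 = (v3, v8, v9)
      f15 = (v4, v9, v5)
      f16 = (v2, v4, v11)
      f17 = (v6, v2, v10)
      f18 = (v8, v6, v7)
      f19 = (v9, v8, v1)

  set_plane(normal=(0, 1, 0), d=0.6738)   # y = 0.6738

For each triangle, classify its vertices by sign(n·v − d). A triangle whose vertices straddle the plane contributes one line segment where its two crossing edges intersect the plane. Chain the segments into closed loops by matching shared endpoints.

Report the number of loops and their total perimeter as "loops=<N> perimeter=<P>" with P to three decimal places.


Straddling triangles (10 of 20):
  (v0,v11,v5) [+-+] → (-0.916526, 0.6738, 0.309074)–(-0.0836535, 0.6738, 1.14195)  len=1.1779
  (v0,v7,v10) [++-] → (-0.0836535, 0.6738, -1.14195)–(-0.916526, 0.6738, -0.309074)  len=1.1779
  (v0,v10,v11) [+--] → (-0.916526, 0.6738, -0.309074)–(-0.916526, 0.6738, 0.309074)  len=0.6181
  (v1,v5,v9) [++-] → (0.0836535, 0.6738, 1.14195)–(0.916526, 0.6738, 0.309074)  len=1.1779
  (v5,v11,v4) [+--] → (-0.0836535, 0.6738, 1.14195)–(0, 0.6738, 1.1739)  len=0.0895
  (v10,v7,v6) [-+-] → (-0.0836535, 0.6738, -1.14195)–(0, 0.6738, -1.1739)  len=0.0895
  (v7,v1,v8) [++-] → (0.916526, 0.6738, -0.309074)–(0.0836535, 0.6738, -1.14195)  len=1.1779
  (v4,v9,v5) [--+] → (0.0836535, 0.6738, 1.14195)–(0, 0.6738, 1.1739)  len=0.0895
  (v8,v6,v7) [--+] → (0, 0.6738, -1.1739)–(0.0836535, 0.6738, -1.14195)  len=0.0895
  (v9,v8,v1) [--+] → (0.916526, 0.6738, -0.309074)–(0.916526, 0.6738, 0.309074)  len=0.6181

Chained into 1 loop(s):
  loop 1: 10 segments, perimeter = 6.3059
Total perimeter = 6.306

loops=1 perimeter=6.306


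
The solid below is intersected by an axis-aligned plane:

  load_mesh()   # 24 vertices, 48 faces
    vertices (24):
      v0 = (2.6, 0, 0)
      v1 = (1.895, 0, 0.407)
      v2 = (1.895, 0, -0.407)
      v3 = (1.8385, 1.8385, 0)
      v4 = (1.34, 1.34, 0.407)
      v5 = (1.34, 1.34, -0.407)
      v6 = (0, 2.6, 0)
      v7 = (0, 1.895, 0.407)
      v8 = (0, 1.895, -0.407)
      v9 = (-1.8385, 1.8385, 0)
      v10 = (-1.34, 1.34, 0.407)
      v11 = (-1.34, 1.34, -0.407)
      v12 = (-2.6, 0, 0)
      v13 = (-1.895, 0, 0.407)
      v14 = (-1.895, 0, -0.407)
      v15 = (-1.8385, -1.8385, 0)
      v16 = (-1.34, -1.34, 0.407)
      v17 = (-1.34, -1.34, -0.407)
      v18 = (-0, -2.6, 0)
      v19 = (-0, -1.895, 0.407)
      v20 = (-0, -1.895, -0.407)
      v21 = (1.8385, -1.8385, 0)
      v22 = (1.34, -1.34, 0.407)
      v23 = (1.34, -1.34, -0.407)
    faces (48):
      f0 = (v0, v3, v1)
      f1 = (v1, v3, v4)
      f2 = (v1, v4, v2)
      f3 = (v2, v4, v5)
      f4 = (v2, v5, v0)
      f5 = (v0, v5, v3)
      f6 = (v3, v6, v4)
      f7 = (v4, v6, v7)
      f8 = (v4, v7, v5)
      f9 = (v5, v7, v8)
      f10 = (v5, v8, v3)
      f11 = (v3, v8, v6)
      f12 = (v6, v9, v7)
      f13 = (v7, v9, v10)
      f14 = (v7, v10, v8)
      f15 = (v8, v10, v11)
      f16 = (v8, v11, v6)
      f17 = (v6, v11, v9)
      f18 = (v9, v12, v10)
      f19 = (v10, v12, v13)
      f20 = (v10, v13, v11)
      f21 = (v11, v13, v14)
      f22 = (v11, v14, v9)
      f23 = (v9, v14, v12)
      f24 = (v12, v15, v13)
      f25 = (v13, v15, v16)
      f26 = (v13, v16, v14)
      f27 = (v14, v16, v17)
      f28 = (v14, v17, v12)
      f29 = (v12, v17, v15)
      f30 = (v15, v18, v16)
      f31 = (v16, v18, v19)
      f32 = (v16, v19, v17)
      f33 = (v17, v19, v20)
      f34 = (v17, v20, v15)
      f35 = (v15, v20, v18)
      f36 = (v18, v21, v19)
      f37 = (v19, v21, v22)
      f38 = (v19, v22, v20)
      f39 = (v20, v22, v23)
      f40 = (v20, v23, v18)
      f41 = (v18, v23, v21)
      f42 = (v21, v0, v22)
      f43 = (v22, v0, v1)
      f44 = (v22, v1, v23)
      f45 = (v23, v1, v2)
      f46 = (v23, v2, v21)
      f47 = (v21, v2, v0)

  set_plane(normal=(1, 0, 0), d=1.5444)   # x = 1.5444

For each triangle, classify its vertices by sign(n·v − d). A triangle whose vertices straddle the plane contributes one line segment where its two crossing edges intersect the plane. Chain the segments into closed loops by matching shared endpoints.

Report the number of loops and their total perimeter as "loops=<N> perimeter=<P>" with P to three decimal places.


loops=2 perimeter=6.419

Straddling triangles (16 of 48):
  (v1,v3,v4) [++-] → (1.5444, 1.5444, 0.240118)–(1.5444, 0.846494, 0.407)  len=0.7176
  (v1,v4,v2) [+-+] → (1.5444, 0.846494, 0.407)–(1.5444, 0.846494, 0.107213)  len=0.2998
  (v2,v4,v5) [+--] → (1.5444, 0.846494, 0.107213)–(1.5444, 0.846494, -0.407)  len=0.5142
  (v2,v5,v0) [+-+] → (1.5444, 0.846494, -0.407)–(1.5444, 1.12262, -0.340976)  len=0.2839
  (v0,v5,v3) [+-+] → (1.5444, 1.12262, -0.340976)–(1.5444, 1.5444, -0.240118)  len=0.4337
  (v3,v6,v4) [+--] → (1.5444, 1.96032, 0)–(1.5444, 1.5444, 0.240118)  len=0.4803
  (v5,v8,v3) [--+] → (1.5444, 1.84754, -0.0651067)–(1.5444, 1.5444, -0.240118)  len=0.3500
  (v3,v8,v6) [+--] → (1.5444, 1.84754, -0.0651067)–(1.5444, 1.96032, 0)  len=0.1302
  (v18,v21,v19) [-+-] → (1.5444, -1.96032, 0)–(1.5444, -1.84754, 0.0651067)  len=0.1302
  (v19,v21,v22) [-+-] → (1.5444, -1.84754, 0.0651067)–(1.5444, -1.5444, 0.240118)  len=0.3500
  (v18,v23,v21) [--+] → (1.5444, -1.5444, -0.240118)–(1.5444, -1.96032, 0)  len=0.4803
  (v21,v0,v22) [++-] → (1.5444, -1.12262, 0.340976)–(1.5444, -1.5444, 0.240118)  len=0.4337
  (v22,v0,v1) [-++] → (1.5444, -1.12262, 0.340976)–(1.5444, -0.846494, 0.407)  len=0.2839
  (v22,v1,v23) [-+-] → (1.5444, -0.846494, 0.407)–(1.5444, -0.846494, -0.107213)  len=0.5142
  (v23,v1,v2) [-++] → (1.5444, -0.846494, -0.107213)–(1.5444, -0.846494, -0.407)  len=0.2998
  (v23,v2,v21) [-++] → (1.5444, -0.846494, -0.407)–(1.5444, -1.5444, -0.240118)  len=0.7176

Chained into 2 loop(s):
  loop 1: 8 segments, perimeter = 3.2097
  loop 2: 8 segments, perimeter = 3.2097
Total perimeter = 6.419


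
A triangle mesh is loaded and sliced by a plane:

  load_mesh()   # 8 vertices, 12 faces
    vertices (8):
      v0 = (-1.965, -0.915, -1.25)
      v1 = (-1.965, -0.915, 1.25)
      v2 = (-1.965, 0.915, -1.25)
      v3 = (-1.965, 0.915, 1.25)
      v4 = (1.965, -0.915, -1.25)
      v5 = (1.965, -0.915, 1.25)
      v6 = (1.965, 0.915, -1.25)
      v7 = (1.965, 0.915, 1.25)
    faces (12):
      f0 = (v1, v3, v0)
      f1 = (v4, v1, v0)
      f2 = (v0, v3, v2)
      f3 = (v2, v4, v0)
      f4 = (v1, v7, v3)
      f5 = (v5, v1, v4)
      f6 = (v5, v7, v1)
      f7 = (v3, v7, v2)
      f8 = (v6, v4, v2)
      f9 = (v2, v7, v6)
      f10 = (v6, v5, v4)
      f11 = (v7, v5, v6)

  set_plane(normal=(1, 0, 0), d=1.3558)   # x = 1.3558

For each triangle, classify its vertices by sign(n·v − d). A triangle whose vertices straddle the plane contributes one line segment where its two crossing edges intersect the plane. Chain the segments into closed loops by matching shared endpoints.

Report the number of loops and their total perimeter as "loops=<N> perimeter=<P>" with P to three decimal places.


Straddling triangles (8 of 12):
  (v4,v1,v0) [+--] → (1.3558, -0.915, -0.862468)–(1.3558, -0.915, -1.25)  len=0.3875
  (v2,v4,v0) [-+-] → (1.3558, -0.631327, -1.25)–(1.3558, -0.915, -1.25)  len=0.2837
  (v1,v7,v3) [-+-] → (1.3558, 0.631327, 1.25)–(1.3558, 0.915, 1.25)  len=0.2837
  (v5,v1,v4) [+-+] → (1.3558, -0.915, 1.25)–(1.3558, -0.915, -0.862468)  len=2.1125
  (v5,v7,v1) [++-] → (1.3558, 0.631327, 1.25)–(1.3558, -0.915, 1.25)  len=1.5463
  (v3,v7,v2) [-+-] → (1.3558, 0.915, 1.25)–(1.3558, 0.915, 0.862468)  len=0.3875
  (v6,v4,v2) [++-] → (1.3558, -0.631327, -1.25)–(1.3558, 0.915, -1.25)  len=1.5463
  (v2,v7,v6) [-++] → (1.3558, 0.915, 0.862468)–(1.3558, 0.915, -1.25)  len=2.1125

Chained into 1 loop(s):
  loop 1: 8 segments, perimeter = 8.6600
Total perimeter = 8.660

loops=1 perimeter=8.660


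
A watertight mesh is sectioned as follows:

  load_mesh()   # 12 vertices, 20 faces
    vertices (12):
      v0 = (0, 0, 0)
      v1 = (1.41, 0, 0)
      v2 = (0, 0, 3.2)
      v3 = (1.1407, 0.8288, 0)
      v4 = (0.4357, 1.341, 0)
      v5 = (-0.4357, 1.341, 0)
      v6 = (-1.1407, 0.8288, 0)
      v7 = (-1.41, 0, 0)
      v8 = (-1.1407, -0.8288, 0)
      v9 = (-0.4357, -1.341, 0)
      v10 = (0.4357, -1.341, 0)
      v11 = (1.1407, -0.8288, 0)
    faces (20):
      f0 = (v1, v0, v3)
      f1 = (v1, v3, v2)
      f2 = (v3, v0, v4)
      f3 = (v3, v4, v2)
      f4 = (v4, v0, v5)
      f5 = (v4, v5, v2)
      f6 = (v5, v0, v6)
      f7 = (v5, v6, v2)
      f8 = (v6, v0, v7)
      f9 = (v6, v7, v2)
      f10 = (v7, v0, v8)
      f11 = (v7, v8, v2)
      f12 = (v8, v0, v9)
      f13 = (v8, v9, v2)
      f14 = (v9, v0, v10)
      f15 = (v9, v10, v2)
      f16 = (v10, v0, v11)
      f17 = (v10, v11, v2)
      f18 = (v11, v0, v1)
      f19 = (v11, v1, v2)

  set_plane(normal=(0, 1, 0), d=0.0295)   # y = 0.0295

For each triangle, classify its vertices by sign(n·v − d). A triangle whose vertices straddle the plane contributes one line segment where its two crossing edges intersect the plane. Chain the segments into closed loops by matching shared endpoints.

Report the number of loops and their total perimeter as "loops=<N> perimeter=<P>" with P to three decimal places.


loops=1 perimeter=9.672

Straddling triangles (10 of 20):
  (v1,v0,v3) [--+] → (0.0406017, 0.0295, 0)–(1.40041, 0.0295, 0)  len=1.3598
  (v1,v3,v2) [-+-] → (1.40041, 0.0295, 0)–(0.0406017, 0.0295, 3.0861)  len=3.3724
  (v3,v0,v4) [+-+] → (0.0406017, 0.0295, 0)–(0.00958475, 0.0295, 0)  len=0.0310
  (v3,v4,v2) [++-] → (0.00958475, 0.0295, 3.1296)–(0.0406017, 0.0295, 3.0861)  len=0.0534
  (v4,v0,v5) [+-+] → (0.00958475, 0.0295, 0)–(-0.00958475, 0.0295, 0)  len=0.0192
  (v4,v5,v2) [++-] → (-0.00958475, 0.0295, 3.1296)–(0.00958475, 0.0295, 3.1296)  len=0.0192
  (v5,v0,v6) [+-+] → (-0.00958475, 0.0295, 0)–(-0.0406017, 0.0295, 0)  len=0.0310
  (v5,v6,v2) [++-] → (-0.0406017, 0.0295, 3.0861)–(-0.00958475, 0.0295, 3.1296)  len=0.0534
  (v6,v0,v7) [+--] → (-0.0406017, 0.0295, 0)–(-1.40041, 0.0295, 0)  len=1.3598
  (v6,v7,v2) [+--] → (-1.40041, 0.0295, 0)–(-0.0406017, 0.0295, 3.0861)  len=3.3724

Chained into 1 loop(s):
  loop 1: 10 segments, perimeter = 9.6717
Total perimeter = 9.672


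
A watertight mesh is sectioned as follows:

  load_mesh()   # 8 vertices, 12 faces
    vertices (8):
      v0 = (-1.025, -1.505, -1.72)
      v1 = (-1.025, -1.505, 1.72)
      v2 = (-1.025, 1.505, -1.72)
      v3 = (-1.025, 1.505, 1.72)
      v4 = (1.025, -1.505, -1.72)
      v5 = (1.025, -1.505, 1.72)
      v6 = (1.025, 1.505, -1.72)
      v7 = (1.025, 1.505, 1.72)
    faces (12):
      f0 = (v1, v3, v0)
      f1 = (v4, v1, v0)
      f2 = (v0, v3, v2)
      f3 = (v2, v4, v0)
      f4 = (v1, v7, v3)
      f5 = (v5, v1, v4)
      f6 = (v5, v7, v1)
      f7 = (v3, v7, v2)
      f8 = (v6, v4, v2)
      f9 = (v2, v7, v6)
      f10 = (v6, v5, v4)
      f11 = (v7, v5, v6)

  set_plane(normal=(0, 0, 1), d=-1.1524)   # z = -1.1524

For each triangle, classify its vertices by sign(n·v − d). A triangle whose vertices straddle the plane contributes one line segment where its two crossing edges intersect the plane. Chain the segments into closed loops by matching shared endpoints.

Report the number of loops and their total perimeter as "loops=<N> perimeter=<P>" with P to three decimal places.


Straddling triangles (8 of 12):
  (v1,v3,v0) [++-] → (-1.025, -1.00835, -1.1524)–(-1.025, -1.505, -1.1524)  len=0.4966
  (v4,v1,v0) [-+-] → (0.68675, -1.505, -1.1524)–(-1.025, -1.505, -1.1524)  len=1.7117
  (v0,v3,v2) [-+-] → (-1.025, -1.00835, -1.1524)–(-1.025, 1.505, -1.1524)  len=2.5133
  (v5,v1,v4) [++-] → (0.68675, -1.505, -1.1524)–(1.025, -1.505, -1.1524)  len=0.3382
  (v3,v7,v2) [++-] → (-0.68675, 1.505, -1.1524)–(-1.025, 1.505, -1.1524)  len=0.3382
  (v2,v7,v6) [-+-] → (-0.68675, 1.505, -1.1524)–(1.025, 1.505, -1.1524)  len=1.7117
  (v6,v5,v4) [-+-] → (1.025, 1.00835, -1.1524)–(1.025, -1.505, -1.1524)  len=2.5133
  (v7,v5,v6) [++-] → (1.025, 1.00835, -1.1524)–(1.025, 1.505, -1.1524)  len=0.4966

Chained into 1 loop(s):
  loop 1: 8 segments, perimeter = 10.1200
Total perimeter = 10.120

loops=1 perimeter=10.120


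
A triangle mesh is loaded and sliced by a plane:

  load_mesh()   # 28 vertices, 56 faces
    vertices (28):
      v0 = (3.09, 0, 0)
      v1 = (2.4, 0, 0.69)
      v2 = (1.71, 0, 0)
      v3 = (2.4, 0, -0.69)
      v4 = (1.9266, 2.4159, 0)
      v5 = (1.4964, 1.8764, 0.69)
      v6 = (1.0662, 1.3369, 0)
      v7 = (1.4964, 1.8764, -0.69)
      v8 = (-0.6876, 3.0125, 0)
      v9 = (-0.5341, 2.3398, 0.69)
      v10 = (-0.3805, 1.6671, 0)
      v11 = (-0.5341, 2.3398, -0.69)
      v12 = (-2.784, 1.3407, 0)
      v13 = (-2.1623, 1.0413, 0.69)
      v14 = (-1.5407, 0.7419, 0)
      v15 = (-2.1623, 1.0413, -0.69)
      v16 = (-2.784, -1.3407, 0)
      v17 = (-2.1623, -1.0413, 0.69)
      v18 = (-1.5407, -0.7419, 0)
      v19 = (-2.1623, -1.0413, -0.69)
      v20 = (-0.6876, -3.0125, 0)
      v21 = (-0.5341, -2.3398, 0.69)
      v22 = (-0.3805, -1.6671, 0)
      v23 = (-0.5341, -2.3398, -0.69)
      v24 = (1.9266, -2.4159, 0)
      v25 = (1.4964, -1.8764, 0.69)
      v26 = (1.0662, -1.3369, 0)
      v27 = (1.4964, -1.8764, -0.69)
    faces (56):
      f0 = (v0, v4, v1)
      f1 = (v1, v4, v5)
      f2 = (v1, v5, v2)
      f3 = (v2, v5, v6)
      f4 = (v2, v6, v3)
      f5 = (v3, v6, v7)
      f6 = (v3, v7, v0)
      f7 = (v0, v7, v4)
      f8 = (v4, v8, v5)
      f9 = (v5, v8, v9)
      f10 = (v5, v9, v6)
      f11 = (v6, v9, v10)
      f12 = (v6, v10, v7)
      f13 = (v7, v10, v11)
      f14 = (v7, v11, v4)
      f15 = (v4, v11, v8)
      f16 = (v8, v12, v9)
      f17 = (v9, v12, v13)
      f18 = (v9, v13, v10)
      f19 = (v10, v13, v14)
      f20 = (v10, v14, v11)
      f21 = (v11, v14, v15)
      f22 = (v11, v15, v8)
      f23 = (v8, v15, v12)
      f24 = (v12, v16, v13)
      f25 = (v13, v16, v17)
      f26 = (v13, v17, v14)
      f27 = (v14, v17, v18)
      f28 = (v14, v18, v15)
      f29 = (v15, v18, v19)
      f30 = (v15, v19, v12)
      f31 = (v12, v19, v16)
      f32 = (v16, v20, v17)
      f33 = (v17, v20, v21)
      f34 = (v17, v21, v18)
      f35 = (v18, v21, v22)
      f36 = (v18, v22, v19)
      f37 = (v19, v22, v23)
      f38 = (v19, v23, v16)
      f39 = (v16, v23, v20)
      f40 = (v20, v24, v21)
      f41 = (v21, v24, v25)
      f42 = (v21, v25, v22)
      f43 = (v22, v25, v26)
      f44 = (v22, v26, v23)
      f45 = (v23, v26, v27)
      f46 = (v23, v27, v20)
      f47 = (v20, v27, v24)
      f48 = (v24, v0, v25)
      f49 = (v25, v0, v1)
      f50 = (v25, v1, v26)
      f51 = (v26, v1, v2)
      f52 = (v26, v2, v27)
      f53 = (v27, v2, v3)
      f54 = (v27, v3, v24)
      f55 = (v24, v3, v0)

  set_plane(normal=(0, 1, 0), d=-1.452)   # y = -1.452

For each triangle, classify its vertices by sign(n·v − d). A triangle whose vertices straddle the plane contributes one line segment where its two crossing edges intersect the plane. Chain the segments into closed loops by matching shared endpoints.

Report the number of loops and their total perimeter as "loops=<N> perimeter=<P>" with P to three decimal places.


loops=2 perimeter=9.565

Straddling triangles (18 of 56):
  (v16,v20,v17) [+-+] → (-2.64443, -1.452, 0)–(-1.85505, -1.452, 0.546238)  len=0.9600
  (v17,v20,v21) [+--] → (-1.85505, -1.452, 0.546238)–(-1.64732, -1.452, 0.69)  len=0.2526
  (v17,v21,v18) [+-+] → (-1.64732, -1.452, 0.69)–(-1.09337, -1.452, 0.306633)  len=0.6737
  (v18,v21,v22) [+--] → (-1.09337, -1.452, 0.306633)–(-0.650235, -1.452, 0)  len=0.5389
  (v18,v22,v19) [+-+] → (-0.650235, -1.452, 0)–(-0.99294, -1.452, -0.237167)  len=0.4168
  (v19,v22,v23) [+--] → (-0.99294, -1.452, -0.237167)–(-1.64732, -1.452, -0.69)  len=0.7958
  (v19,v23,v16) [+-+] → (-1.64732, -1.452, -0.69)–(-2.53336, -1.452, -0.0768662)  len=1.0775
  (v16,v23,v20) [+--] → (-2.53336, -1.452, -0.0768662)–(-2.64443, -1.452, 0)  len=0.1351
  (v22,v25,v26) [--+] → (1.15798, -1.452, 0.147209)–(0.561914, -1.452, 0)  len=0.6140
  (v22,v26,v23) [-+-] → (0.561914, -1.452, 0)–(0.882538, -1.452, -0.0791894)  len=0.3303
  (v23,v26,v27) [-+-] → (0.882538, -1.452, -0.0791894)–(1.15798, -1.452, -0.147209)  len=0.2837
  (v24,v0,v25) [-+-] → (2.39078, -1.452, 0)–(1.85684, -1.452, 0.533937)  len=0.7551
  (v25,v0,v1) [-++] → (1.85684, -1.452, 0.533937)–(1.70077, -1.452, 0.69)  len=0.2207
  (v25,v1,v26) [-++] → (1.70077, -1.452, 0.69)–(1.15798, -1.452, 0.147209)  len=0.7676
  (v26,v2,v27) [++-] → (1.54471, -1.452, -0.533937)–(1.15798, -1.452, -0.147209)  len=0.5469
  (v27,v2,v3) [-++] → (1.54471, -1.452, -0.533937)–(1.70077, -1.452, -0.69)  len=0.2207
  (v27,v3,v24) [-+-] → (1.70077, -1.452, -0.69)–(2.11548, -1.452, -0.275297)  len=0.5865
  (v24,v3,v0) [-++] → (2.11548, -1.452, -0.275297)–(2.39078, -1.452, 0)  len=0.3893

Chained into 2 loop(s):
  loop 1: 8 segments, perimeter = 4.8502
  loop 2: 10 segments, perimeter = 4.7148
Total perimeter = 9.565


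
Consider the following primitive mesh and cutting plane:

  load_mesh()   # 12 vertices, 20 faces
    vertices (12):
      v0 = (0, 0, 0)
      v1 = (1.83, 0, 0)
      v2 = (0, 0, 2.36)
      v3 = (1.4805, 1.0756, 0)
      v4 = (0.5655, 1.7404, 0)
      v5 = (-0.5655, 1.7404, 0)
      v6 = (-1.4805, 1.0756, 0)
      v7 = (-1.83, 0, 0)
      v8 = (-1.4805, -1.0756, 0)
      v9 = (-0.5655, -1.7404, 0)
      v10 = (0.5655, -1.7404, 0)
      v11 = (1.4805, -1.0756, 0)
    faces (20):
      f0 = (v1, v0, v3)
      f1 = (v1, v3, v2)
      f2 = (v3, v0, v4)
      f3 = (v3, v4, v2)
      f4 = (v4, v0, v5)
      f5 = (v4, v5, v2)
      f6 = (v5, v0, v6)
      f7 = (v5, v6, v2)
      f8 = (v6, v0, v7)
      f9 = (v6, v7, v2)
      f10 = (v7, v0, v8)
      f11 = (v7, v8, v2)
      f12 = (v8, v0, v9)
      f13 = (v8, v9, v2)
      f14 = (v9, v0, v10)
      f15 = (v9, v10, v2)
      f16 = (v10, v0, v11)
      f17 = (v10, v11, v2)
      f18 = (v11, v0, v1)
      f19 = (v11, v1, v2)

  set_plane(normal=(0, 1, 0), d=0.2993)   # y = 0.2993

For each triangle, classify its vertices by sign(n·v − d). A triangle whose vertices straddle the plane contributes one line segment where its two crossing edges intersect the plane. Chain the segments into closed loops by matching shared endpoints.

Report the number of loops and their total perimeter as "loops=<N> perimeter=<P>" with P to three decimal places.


loops=1 perimeter=8.776

Straddling triangles (10 of 20):
  (v1,v0,v3) [--+] → (0.411969, 0.2993, 0)–(1.73275, 0.2993, 0)  len=1.3208
  (v1,v3,v2) [-+-] → (1.73275, 0.2993, 0)–(0.411969, 0.2993, 1.7033)  len=2.1554
  (v3,v0,v4) [+-+] → (0.411969, 0.2993, 0)–(0.0972501, 0.2993, 0)  len=0.3147
  (v3,v4,v2) [++-] → (0.0972501, 0.2993, 1.95415)–(0.411969, 0.2993, 1.7033)  len=0.4025
  (v4,v0,v5) [+-+] → (0.0972501, 0.2993, 0)–(-0.0972501, 0.2993, 0)  len=0.1945
  (v4,v5,v2) [++-] → (-0.0972501, 0.2993, 1.95415)–(0.0972501, 0.2993, 1.95415)  len=0.1945
  (v5,v0,v6) [+-+] → (-0.0972501, 0.2993, 0)–(-0.411969, 0.2993, 0)  len=0.3147
  (v5,v6,v2) [++-] → (-0.411969, 0.2993, 1.7033)–(-0.0972501, 0.2993, 1.95415)  len=0.4025
  (v6,v0,v7) [+--] → (-0.411969, 0.2993, 0)–(-1.73275, 0.2993, 0)  len=1.3208
  (v6,v7,v2) [+--] → (-1.73275, 0.2993, 0)–(-0.411969, 0.2993, 1.7033)  len=2.1554

Chained into 1 loop(s):
  loop 1: 10 segments, perimeter = 8.7757
Total perimeter = 8.776


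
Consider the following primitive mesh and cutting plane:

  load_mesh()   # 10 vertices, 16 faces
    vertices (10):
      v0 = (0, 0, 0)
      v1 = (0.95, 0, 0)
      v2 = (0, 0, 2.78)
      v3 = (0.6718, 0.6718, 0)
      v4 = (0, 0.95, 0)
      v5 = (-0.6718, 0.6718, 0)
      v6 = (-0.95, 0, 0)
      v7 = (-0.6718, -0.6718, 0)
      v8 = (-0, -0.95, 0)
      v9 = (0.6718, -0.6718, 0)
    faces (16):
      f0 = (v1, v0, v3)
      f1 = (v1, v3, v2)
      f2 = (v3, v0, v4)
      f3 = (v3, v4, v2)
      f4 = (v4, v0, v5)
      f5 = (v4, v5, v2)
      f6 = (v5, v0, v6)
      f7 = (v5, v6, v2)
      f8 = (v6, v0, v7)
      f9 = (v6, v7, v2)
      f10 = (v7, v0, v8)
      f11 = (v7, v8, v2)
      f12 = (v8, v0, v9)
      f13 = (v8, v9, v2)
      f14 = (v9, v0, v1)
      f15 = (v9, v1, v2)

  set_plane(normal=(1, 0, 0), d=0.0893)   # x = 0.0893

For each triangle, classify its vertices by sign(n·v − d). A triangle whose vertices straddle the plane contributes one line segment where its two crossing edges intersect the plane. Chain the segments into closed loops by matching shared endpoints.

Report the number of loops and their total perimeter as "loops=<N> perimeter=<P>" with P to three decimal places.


loops=1 perimeter=7.201

Straddling triangles (8 of 16):
  (v1,v0,v3) [+-+] → (0.0893, 0, 0)–(0.0893, 0.0893, 0)  len=0.0893
  (v1,v3,v2) [++-] → (0.0893, 0.0893, 2.41046)–(0.0893, 0, 2.51868)  len=0.1403
  (v3,v0,v4) [+--] → (0.0893, 0.0893, 0)–(0.0893, 0.91302, 0)  len=0.8237
  (v3,v4,v2) [+--] → (0.0893, 0.91302, 0)–(0.0893, 0.0893, 2.41046)  len=2.5473
  (v8,v0,v9) [--+] → (0.0893, -0.0893, 0)–(0.0893, -0.91302, 0)  len=0.8237
  (v8,v9,v2) [-+-] → (0.0893, -0.91302, 0)–(0.0893, -0.0893, 2.41046)  len=2.5473
  (v9,v0,v1) [+-+] → (0.0893, -0.0893, 0)–(0.0893, 0, 0)  len=0.0893
  (v9,v1,v2) [++-] → (0.0893, 0, 2.51868)–(0.0893, -0.0893, 2.41046)  len=0.1403

Chained into 1 loop(s):
  loop 1: 8 segments, perimeter = 7.2013
Total perimeter = 7.201
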